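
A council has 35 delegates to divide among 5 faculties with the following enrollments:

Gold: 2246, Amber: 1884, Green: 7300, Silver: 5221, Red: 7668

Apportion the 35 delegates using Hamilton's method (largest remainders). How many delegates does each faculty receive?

Gold=3; Amber=3; Green=10; Silver=8; Red=11

Standard divisor: 24319 ÷ 35 ≈ 694.829.
Standard quotas: Gold 3.2325, Amber 2.7115, Green 10.5062, Silver 7.5141, Red 11.0358.
Lower quotas: Gold 3, Amber 2, Green 10, Silver 7, Red 11 (sum 33, leaving 2 seats).
Remainders in descending order: Amber 0.7115, Silver 0.5141, Green 0.5062, Gold 0.2325, Red 0.0358.
Largest remainders: Amber, Silver receive the extra seats.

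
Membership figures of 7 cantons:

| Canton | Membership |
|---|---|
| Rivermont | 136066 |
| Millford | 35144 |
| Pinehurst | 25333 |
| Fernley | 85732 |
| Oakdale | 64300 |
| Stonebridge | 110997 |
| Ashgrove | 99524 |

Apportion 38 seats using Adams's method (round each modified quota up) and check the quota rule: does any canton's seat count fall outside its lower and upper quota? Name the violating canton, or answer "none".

none

Standard quotas: Rivermont 9.281, Millford 2.397, Pinehurst 1.728, Fernley 5.848, Oakdale 4.386, Stonebridge 7.571, Ashgrove 6.789.
Adams allocation: Rivermont 9, Millford 3, Pinehurst 2, Fernley 6, Oakdale 4, Stonebridge 7, Ashgrove 7.
Every allocation lies between the lower and upper quota.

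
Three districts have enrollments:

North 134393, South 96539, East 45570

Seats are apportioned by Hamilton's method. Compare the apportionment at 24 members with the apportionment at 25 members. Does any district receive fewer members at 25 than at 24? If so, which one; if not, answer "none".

At 24 seats: North 12, South 8, East 4.
At 25 seats: North 12, South 9, East 4.
No district's allocation decreased.

none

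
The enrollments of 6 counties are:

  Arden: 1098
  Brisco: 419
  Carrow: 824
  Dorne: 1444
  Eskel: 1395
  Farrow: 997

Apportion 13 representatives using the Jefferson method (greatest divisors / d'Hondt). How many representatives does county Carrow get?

2

Standard divisor 6177/13 ≈ 475.154; standard quotas: Arden 2.311, Brisco 0.882, Carrow 1.734, Dorne 3.039, Eskel 2.936, Farrow 2.098.
Rounding down gives 2, 0, 1, 3, 2, 2 = 10 seats, so the divisor must be adjusted.
With modified divisor 400: modified quotas Arden 2.745, Brisco 1.048, Carrow 2.060, Dorne 3.610, Eskel 3.487, Farrow 2.493.
Rounding down: Arden 2, Brisco 1, Carrow 2, Dorne 3, Eskel 3, Farrow 2 (total 13).
Carrow receives 2.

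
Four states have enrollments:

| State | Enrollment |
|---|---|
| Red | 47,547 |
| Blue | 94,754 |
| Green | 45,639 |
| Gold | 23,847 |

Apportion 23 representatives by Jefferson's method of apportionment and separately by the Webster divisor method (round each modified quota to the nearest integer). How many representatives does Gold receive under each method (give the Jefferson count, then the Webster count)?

Jefferson: Red 5, Blue 11, Green 5, Gold 2.
Webster: Red 5, Blue 10, Green 5, Gold 3.
Gold gets 2 under Jefferson and 3 under Webster.

2 and 3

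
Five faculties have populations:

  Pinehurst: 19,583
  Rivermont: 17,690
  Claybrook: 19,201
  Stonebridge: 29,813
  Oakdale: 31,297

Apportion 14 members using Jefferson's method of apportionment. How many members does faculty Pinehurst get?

2

Standard divisor 117584/14 ≈ 8398.857; standard quotas: Pinehurst 2.332, Rivermont 2.106, Claybrook 2.286, Stonebridge 3.550, Oakdale 3.726.
Rounding down gives 2, 2, 2, 3, 3 = 12 seats, so the divisor must be adjusted.
With modified divisor 7000: modified quotas Pinehurst 2.798, Rivermont 2.527, Claybrook 2.743, Stonebridge 4.259, Oakdale 4.471.
Rounding down: Pinehurst 2, Rivermont 2, Claybrook 2, Stonebridge 4, Oakdale 4 (total 14).
Pinehurst receives 2.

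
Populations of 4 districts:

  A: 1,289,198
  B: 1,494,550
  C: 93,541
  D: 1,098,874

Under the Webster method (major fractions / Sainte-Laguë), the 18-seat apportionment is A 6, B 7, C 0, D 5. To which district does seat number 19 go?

Priority for the next seat is population ÷ (current seats + 0.5).
Priorities: A 198338.154, B 199273.333, C 187082.000, D 199795.273.
Highest priority: D.

D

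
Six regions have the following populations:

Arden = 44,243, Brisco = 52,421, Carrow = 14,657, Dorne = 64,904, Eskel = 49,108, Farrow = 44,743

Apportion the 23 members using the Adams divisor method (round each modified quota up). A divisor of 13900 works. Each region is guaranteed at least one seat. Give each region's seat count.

Arden: 4, Brisco: 4, Carrow: 2, Dorne: 5, Eskel: 4, Farrow: 4

With modified divisor 13900: modified quotas Arden 3.183, Brisco 3.771, Carrow 1.054, Dorne 4.669, Eskel 3.533, Farrow 3.219.
Rounding up: Arden 4, Brisco 4, Carrow 2, Dorne 5, Eskel 4, Farrow 4 (total 23).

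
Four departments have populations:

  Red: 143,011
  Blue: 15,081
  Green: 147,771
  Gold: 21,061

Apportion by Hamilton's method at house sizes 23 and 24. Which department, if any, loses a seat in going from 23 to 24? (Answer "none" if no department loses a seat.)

At 23 seats: Red 10, Blue 1, Green 10, Gold 2.
At 24 seats: Red 10, Blue 1, Green 11, Gold 2.
No department's allocation decreased.

none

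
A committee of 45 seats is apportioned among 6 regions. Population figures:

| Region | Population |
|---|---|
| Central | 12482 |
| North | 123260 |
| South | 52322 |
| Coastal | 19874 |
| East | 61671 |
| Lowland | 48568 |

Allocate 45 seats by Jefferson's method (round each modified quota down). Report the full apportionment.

Central: 1, North: 18, South: 7, Coastal: 3, East: 9, Lowland: 7

Standard divisor 318177/45 ≈ 7070.6; standard quotas: Central 1.765, North 17.433, South 7.400, Coastal 2.811, East 8.722, Lowland 6.869.
Rounding down gives 1, 17, 7, 2, 8, 6 = 41 seats, so the divisor must be adjusted.
With modified divisor 6580: modified quotas Central 1.897, North 18.733, South 7.952, Coastal 3.020, East 9.372, Lowland 7.381.
Rounding down: Central 1, North 18, South 7, Coastal 3, East 9, Lowland 7 (total 45).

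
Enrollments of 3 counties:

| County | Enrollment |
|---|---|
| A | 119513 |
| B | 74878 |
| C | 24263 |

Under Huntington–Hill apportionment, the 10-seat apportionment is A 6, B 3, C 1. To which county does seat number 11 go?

Priority for the next seat is population ÷ (√(s·(s+1))).
Priorities: A 18441.256, B 21615.417, C 17156.532.
Highest priority: B.

B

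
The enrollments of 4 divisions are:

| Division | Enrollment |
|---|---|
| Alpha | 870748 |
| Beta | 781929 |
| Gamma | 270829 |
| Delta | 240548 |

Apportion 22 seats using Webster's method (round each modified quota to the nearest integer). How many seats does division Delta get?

2

Standard divisor 2164054/22 ≈ 98366.091; standard quotas: Alpha 8.852, Beta 7.949, Gamma 2.753, Delta 2.445.
Rounding to the nearest integer gives Alpha 9, Beta 8, Gamma 3, Delta 2 — total 22, matching the house size, so no adjustment is needed.
Delta receives 2.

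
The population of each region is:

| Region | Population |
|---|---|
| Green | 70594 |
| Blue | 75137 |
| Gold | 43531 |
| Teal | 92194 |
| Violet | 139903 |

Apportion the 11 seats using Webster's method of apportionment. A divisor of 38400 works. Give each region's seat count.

Green: 2; Blue: 2; Gold: 1; Teal: 2; Violet: 4

With modified divisor 38400: modified quotas Green 1.838, Blue 1.957, Gold 1.134, Teal 2.401, Violet 3.643.
Rounding to the nearest integer: Green 2, Blue 2, Gold 1, Teal 2, Violet 4 (total 11).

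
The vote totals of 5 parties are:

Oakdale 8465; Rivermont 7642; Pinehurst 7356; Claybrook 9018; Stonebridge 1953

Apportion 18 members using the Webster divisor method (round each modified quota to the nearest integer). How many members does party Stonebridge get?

1

Standard divisor 34434/18 ≈ 1913; standard quotas: Oakdale 4.425, Rivermont 3.995, Pinehurst 3.845, Claybrook 4.714, Stonebridge 1.021.
Rounding to the nearest integer gives Oakdale 4, Rivermont 4, Pinehurst 4, Claybrook 5, Stonebridge 1 — total 18, matching the house size, so no adjustment is needed.
Stonebridge receives 1.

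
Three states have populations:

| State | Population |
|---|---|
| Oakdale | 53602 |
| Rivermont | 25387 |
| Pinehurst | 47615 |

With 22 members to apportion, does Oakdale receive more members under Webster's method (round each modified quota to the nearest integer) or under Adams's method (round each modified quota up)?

Webster

Webster: Oakdale 10, Rivermont 4, Pinehurst 8.
Adams: Oakdale 9, Rivermont 5, Pinehurst 8.
Oakdale gets 10 under Webster and 9 under Adams.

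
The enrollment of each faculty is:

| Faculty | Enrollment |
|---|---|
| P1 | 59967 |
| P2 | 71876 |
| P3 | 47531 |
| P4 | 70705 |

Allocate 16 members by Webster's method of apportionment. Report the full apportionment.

Standard divisor 250079/16 ≈ 15629.938; standard quotas: P1 3.837, P2 4.599, P3 3.041, P4 4.524.
Rounding to the nearest integer gives 4, 5, 3, 5 = 17 seats, so the divisor must be adjusted.
With modified divisor 15800: modified quotas P1 3.795, P2 4.549, P3 3.008, P4 4.475.
Rounding to the nearest integer: P1 4, P2 5, P3 3, P4 4 (total 16).

P1=4, P2=5, P3=3, P4=4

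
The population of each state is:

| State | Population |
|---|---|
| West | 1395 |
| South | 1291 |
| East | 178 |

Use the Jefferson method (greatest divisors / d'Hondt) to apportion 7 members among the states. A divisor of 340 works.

West 4, South 3, East 0

With modified divisor 340: modified quotas West 4.103, South 3.797, East 0.524.
Rounding down: West 4, South 3, East 0 (total 7).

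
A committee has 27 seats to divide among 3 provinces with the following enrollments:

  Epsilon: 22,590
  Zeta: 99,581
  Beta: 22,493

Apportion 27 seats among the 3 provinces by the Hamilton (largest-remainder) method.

Epsilon: 4, Zeta: 19, Beta: 4

The standard divisor is 144664/27 ≈ 5357.926.
Standard quotas: Epsilon 4.2162, Zeta 18.5857, Beta 4.1981.
Lower quotas: Epsilon 4, Zeta 18, Beta 4 (sum 26, leaving 1 seat).
Remainders in descending order: Zeta 0.5857, Epsilon 0.2162, Beta 0.1981.
The surplus seat goes to Zeta.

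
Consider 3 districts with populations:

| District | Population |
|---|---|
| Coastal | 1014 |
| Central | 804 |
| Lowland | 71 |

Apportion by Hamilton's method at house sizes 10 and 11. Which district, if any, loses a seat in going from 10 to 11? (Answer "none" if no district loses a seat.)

Lowland

At 10 seats: Coastal 5, Central 4, Lowland 1.
At 11 seats: Coastal 6, Central 5, Lowland 0.
Lowland drops from 1 to 0.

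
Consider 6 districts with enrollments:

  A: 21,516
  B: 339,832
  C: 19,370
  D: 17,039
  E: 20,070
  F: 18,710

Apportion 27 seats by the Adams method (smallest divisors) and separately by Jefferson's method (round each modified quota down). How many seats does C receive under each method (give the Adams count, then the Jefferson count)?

2 and 1

Adams: A 2, B 19, C 2, D 1, E 2, F 1.
Jefferson: A 1, B 22, C 1, D 1, E 1, F 1.
C gets 2 under Adams and 1 under Jefferson.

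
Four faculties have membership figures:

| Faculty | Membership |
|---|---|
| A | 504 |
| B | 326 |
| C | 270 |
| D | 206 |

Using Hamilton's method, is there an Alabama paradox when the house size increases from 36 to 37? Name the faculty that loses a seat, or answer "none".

none

At 36 seats: A 14, B 9, C 7, D 6.
At 37 seats: A 14, B 9, C 8, D 6.
No faculty's allocation decreased.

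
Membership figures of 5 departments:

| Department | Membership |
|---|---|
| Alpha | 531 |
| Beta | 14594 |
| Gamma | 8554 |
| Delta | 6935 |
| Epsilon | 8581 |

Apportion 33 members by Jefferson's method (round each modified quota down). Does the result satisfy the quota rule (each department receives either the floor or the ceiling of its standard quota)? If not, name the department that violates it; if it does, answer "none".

none

Standard quotas: Alpha 0.447, Beta 12.287, Gamma 7.202, Delta 5.839, Epsilon 7.225.
Jefferson allocation: Alpha 0, Beta 13, Gamma 7, Delta 6, Epsilon 7.
Every allocation lies between the lower and upper quota.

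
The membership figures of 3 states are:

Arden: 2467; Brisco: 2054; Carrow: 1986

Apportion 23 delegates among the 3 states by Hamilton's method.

The standard divisor is 6507/23 ≈ 282.913.
Standard quotas: Arden 8.720, Brisco 7.260, Carrow 7.020.
Lower quotas: Arden 8, Brisco 7, Carrow 7 (sum 22, leaving 1 seat).
Remainders in descending order: Arden 0.720, Brisco 0.260, Carrow 0.020.
The surplus seat goes to Arden.

Arden 9, Brisco 7, Carrow 7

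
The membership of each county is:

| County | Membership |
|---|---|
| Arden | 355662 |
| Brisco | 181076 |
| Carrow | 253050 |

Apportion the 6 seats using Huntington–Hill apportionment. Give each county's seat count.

Arden=3; Brisco=1; Carrow=2

With divisor 136619: modified quotas Arden 2.603, Brisco 1.325, Carrow 1.852.
Geometric-mean thresholds: Arden √(2·3)=2.449, Brisco √(1·2)=1.414, Carrow √(1·2)=1.414.
Each quota rounded against its threshold gives Arden 3, Brisco 1, Carrow 2 (total 6).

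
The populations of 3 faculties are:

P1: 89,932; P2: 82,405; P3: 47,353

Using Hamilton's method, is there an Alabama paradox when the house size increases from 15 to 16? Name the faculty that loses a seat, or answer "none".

At 15 seats: P1 6, P2 6, P3 3.
At 16 seats: P1 7, P2 6, P3 3.
No faculty's allocation decreased.

none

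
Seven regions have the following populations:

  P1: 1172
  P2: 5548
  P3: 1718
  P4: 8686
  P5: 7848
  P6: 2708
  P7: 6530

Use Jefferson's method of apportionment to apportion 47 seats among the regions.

P1 1, P2 8, P3 2, P4 12, P5 11, P6 4, P7 9

Standard divisor 34210/47 ≈ 727.872; standard quotas: P1 1.610, P2 7.622, P3 2.360, P4 11.933, P5 10.782, P6 3.720, P7 8.971.
Rounding down gives 1, 7, 2, 11, 10, 3, 8 = 42 seats, so the divisor must be adjusted.
With modified divisor 670: modified quotas P1 1.749, P2 8.281, P3 2.564, P4 12.964, P5 11.713, P6 4.042, P7 9.746.
Rounding down: P1 1, P2 8, P3 2, P4 12, P5 11, P6 4, P7 9 (total 47).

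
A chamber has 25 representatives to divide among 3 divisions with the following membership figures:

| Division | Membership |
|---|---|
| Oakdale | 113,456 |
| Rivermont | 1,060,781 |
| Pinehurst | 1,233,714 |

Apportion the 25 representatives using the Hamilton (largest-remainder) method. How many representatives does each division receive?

Standard divisor: 2407951 ÷ 25 ≈ 96318.04.
Standard quotas: Oakdale 1.1779, Rivermont 11.0133, Pinehurst 12.8088.
Lower quotas: Oakdale 1, Rivermont 11, Pinehurst 12 (sum 24, leaving 1 seat).
Remainders in descending order: Pinehurst 0.8088, Oakdale 0.1779, Rivermont 0.0133.
The surplus seat goes to Pinehurst.

Oakdale: 1, Rivermont: 11, Pinehurst: 13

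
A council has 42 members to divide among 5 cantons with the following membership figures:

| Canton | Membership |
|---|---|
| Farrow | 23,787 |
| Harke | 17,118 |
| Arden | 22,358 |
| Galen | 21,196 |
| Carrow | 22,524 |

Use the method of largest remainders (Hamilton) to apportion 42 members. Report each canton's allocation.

Total 106983; standard divisor 106983/42 ≈ 2547.214.
Standard quotas: Farrow 9.3384, Harke 6.7203, Arden 8.7774, Galen 8.3212, Carrow 8.8426.
Lower quotas: Farrow 9, Harke 6, Arden 8, Galen 8, Carrow 8 (sum 39, leaving 3 seats).
Remainders in descending order: Carrow 0.8426, Arden 0.7774, Harke 0.7203, Farrow 0.3384, Galen 0.3212.
The surplus seats go to Carrow, Arden, Harke.

Farrow: 9, Harke: 7, Arden: 9, Galen: 8, Carrow: 9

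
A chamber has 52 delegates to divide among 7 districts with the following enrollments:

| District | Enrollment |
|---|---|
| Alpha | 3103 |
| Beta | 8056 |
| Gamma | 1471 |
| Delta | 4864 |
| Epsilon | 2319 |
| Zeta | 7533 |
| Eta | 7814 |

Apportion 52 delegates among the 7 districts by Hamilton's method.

Alpha: 5, Beta: 12, Gamma: 2, Delta: 7, Epsilon: 3, Zeta: 11, Eta: 12

The standard divisor is 35160/52 ≈ 676.154.
Standard quotas: Alpha 4.5892, Beta 11.9144, Gamma 2.1755, Delta 7.1936, Epsilon 3.4297, Zeta 11.1410, Eta 11.5565.
Lower quotas: Alpha 4, Beta 11, Gamma 2, Delta 7, Epsilon 3, Zeta 11, Eta 11 (sum 49, leaving 3 seats).
Remainders in descending order: Beta 0.9144, Alpha 0.5892, Eta 0.5565, Epsilon 0.4297, Delta 0.1936, Gamma 0.1755, Zeta 0.1410.
The surplus seats go to Beta, Alpha, Eta.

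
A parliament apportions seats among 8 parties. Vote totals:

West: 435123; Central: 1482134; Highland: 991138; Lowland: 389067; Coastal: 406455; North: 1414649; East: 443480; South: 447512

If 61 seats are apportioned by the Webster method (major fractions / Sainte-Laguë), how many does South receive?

5

Standard divisor 6009558/61 ≈ 98517.344; standard quotas: West 4.417, Central 15.044, Highland 10.061, Lowland 3.949, Coastal 4.126, North 14.359, East 4.502, South 4.542.
Rounding to the nearest integer gives West 4, Central 15, Highland 10, Lowland 4, Coastal 4, North 14, East 5, South 5 — total 61, matching the house size, so no adjustment is needed.
South receives 5.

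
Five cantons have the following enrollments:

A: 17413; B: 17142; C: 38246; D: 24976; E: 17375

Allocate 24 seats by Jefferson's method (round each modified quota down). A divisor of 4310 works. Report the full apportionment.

With modified divisor 4310: modified quotas A 4.040, B 3.977, C 8.874, D 5.795, E 4.031.
Rounding down: A 4, B 3, C 8, D 5, E 4 (total 24).

A: 4; B: 3; C: 8; D: 5; E: 4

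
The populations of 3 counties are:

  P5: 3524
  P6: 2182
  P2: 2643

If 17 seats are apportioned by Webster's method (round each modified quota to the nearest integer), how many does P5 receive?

Standard divisor 8349/17 ≈ 491.118; standard quotas: P5 7.175, P6 4.443, P2 5.382.
Rounding to the nearest integer gives 7, 4, 5 = 16 seats, so the divisor must be adjusted.
With modified divisor 482.7: modified quotas P5 7.301, P6 4.520, P2 5.475.
Rounding to the nearest integer: P5 7, P6 5, P2 5 (total 17).
P5 receives 7.

7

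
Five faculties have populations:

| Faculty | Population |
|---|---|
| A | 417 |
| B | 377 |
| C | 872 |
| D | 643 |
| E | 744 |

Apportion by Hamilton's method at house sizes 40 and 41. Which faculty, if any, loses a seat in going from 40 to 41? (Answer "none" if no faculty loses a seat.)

A

At 40 seats: A 6, B 5, C 11, D 8, E 10.
At 41 seats: A 5, B 5, C 12, D 9, E 10.
A drops from 6 to 5.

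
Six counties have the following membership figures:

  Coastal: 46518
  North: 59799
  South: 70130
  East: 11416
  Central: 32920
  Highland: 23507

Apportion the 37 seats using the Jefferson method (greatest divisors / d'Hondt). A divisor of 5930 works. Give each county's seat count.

With modified divisor 5930: modified quotas Coastal 7.845, North 10.084, South 11.826, East 1.925, Central 5.551, Highland 3.964.
Rounding down: Coastal 7, North 10, South 11, East 1, Central 5, Highland 3 (total 37).

Coastal=7; North=10; South=11; East=1; Central=5; Highland=3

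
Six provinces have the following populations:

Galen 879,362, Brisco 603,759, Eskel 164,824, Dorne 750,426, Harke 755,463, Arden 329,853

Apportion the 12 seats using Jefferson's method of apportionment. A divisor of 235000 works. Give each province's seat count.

With modified divisor 235000: modified quotas Galen 3.742, Brisco 2.569, Eskel 0.701, Dorne 3.193, Harke 3.215, Arden 1.404.
Rounding down: Galen 3, Brisco 2, Eskel 0, Dorne 3, Harke 3, Arden 1 (total 12).

Galen=3, Brisco=2, Eskel=0, Dorne=3, Harke=3, Arden=1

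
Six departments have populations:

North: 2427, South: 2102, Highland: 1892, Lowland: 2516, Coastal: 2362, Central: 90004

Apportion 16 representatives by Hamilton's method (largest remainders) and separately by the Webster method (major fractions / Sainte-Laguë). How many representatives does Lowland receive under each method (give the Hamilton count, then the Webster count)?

1 and 0

Hamilton: North 1, South 0, Highland 0, Lowland 1, Coastal 0, Central 14.
Webster: North 0, South 0, Highland 0, Lowland 0, Coastal 0, Central 16.
Lowland gets 1 under Hamilton and 0 under Webster.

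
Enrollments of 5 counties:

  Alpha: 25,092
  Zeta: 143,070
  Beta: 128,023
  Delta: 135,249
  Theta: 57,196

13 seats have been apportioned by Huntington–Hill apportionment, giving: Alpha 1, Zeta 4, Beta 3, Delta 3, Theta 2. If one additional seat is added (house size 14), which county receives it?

Delta

Priority for the next seat is population ÷ (√(s·(s+1))).
Priorities: Alpha 17742.723, Zeta 31991.425, Beta 36957.057, Delta 39043.023, Theta 23350.169.
Highest priority: Delta.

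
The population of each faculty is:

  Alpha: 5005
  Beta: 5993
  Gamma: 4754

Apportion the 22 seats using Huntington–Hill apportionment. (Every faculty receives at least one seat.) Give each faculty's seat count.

With divisor 720: modified quotas Alpha 6.951, Beta 8.324, Gamma 6.603.
Geometric-mean thresholds: Alpha √(6·7)=6.481, Beta √(8·9)=8.485, Gamma √(6·7)=6.481.
Each quota rounded against its threshold gives Alpha 7, Beta 8, Gamma 7 (total 22).

Alpha=7; Beta=8; Gamma=7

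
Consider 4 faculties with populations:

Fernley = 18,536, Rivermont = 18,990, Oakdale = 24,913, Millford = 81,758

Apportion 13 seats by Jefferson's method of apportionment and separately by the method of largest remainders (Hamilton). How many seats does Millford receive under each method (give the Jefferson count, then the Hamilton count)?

8 and 7

Jefferson: Fernley 1, Rivermont 2, Oakdale 2, Millford 8.
Hamilton: Fernley 2, Rivermont 2, Oakdale 2, Millford 7.
Millford gets 8 under Jefferson and 7 under Hamilton.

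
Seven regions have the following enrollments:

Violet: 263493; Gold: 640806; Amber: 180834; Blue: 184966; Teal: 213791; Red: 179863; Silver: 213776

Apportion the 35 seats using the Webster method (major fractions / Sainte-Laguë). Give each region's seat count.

Violet 5, Gold 12, Amber 3, Blue 4, Teal 4, Red 3, Silver 4

Standard divisor 1877529/35 ≈ 53643.686; standard quotas: Violet 4.912, Gold 11.946, Amber 3.371, Blue 3.448, Teal 3.985, Red 3.353, Silver 3.985.
Rounding to the nearest integer gives 5, 12, 3, 3, 4, 3, 4 = 34 seats, so the divisor must be adjusted.
With modified divisor 52300: modified quotas Violet 5.038, Gold 12.253, Amber 3.458, Blue 3.537, Teal 4.088, Red 3.439, Silver 4.087.
Rounding to the nearest integer: Violet 5, Gold 12, Amber 3, Blue 4, Teal 4, Red 3, Silver 4 (total 35).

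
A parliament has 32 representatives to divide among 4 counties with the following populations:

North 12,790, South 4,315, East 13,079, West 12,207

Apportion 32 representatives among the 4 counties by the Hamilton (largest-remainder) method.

North 10; South 3; East 10; West 9

The standard divisor is 42391/32 ≈ 1324.719.
Standard quotas: North 9.6549, South 3.2573, East 9.8730, West 9.2148.
Lower quotas: North 9, South 3, East 9, West 9 (sum 30, leaving 2 seats).
Remainders in descending order: East 0.8730, North 0.6549, South 0.2573, West 0.2148.
Largest remainders: East, North receive the extra seats.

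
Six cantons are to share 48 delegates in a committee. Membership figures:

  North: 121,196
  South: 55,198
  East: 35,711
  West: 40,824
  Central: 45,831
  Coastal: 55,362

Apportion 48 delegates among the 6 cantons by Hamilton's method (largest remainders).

Standard divisor: 354122 ÷ 48 ≈ 7377.542.
Standard quotas: North 16.4277, South 7.4819, East 4.8405, West 5.5336, Central 6.2122, Coastal 7.5041.
Lower quotas: North 16, South 7, East 4, West 5, Central 6, Coastal 7 (sum 45, leaving 3 seats).
Remainders in descending order: East 0.8405, West 0.5336, Coastal 0.5041, South 0.4819, North 0.4277, Central 0.2122.
The surplus seats go to East, West, Coastal.

North 16; South 7; East 5; West 6; Central 6; Coastal 8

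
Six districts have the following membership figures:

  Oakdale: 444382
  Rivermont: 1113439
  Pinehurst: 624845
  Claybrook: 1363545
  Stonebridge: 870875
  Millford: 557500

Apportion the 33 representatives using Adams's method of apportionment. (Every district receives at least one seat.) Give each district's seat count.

Standard divisor 4974586/33 ≈ 150745.03; standard quotas: Oakdale 2.948, Rivermont 7.386, Pinehurst 4.145, Claybrook 9.045, Stonebridge 5.777, Millford 3.698.
Rounding up gives 3, 8, 5, 10, 6, 4 = 36 seats, so the divisor must be adjusted.
With modified divisor 164800: modified quotas Oakdale 2.696, Rivermont 6.756, Pinehurst 3.792, Claybrook 8.274, Stonebridge 5.284, Millford 3.383.
Rounding up: Oakdale 3, Rivermont 7, Pinehurst 4, Claybrook 9, Stonebridge 6, Millford 4 (total 33).

Oakdale: 3, Rivermont: 7, Pinehurst: 4, Claybrook: 9, Stonebridge: 6, Millford: 4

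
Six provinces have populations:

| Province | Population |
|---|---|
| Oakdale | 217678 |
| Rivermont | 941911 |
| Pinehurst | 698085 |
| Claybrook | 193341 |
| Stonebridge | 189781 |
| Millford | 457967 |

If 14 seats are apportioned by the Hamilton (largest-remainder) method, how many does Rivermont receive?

5

The standard divisor is 2698763/14 ≈ 192768.786.
Standard quotas: Oakdale 1.1292, Rivermont 4.8862, Pinehurst 3.6214, Claybrook 1.0030, Stonebridge 0.9845, Millford 2.3757.
Lower quotas: Oakdale 1, Rivermont 4, Pinehurst 3, Claybrook 1, Stonebridge 0, Millford 2 (sum 11, leaving 3 seats).
Remainders in descending order: Stonebridge 0.9845, Rivermont 0.8862, Pinehurst 0.6214, Millford 0.3757, Oakdale 0.1292, Claybrook 0.0030.
The surplus seats go to Stonebridge, Rivermont, Pinehurst.
Rivermont receives 5.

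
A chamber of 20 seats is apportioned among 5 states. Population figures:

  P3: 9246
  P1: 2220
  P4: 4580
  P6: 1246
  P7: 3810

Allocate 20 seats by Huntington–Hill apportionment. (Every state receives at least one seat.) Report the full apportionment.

P3=9, P1=2, P4=4, P6=1, P7=4

With divisor 1057: modified quotas P3 8.747, P1 2.100, P4 4.333, P6 1.179, P7 3.605.
Geometric-mean thresholds: P3 √(8·9)=8.485, P1 √(2·3)=2.449, P4 √(4·5)=4.472, P6 √(1·2)=1.414, P7 √(3·4)=3.464.
Each quota rounded against its threshold gives P3 9, P1 2, P4 4, P6 1, P7 4 (total 20).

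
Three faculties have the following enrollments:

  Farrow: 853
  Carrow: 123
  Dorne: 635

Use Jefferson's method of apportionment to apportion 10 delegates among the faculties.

Farrow 6, Carrow 0, Dorne 4

Standard divisor 1611/10 ≈ 161.1; standard quotas: Farrow 5.295, Carrow 0.764, Dorne 3.942.
Rounding down gives 5, 0, 3 = 8 seats, so the divisor must be adjusted.
With modified divisor 130: modified quotas Farrow 6.562, Carrow 0.946, Dorne 4.885.
Rounding down: Farrow 6, Carrow 0, Dorne 4 (total 10).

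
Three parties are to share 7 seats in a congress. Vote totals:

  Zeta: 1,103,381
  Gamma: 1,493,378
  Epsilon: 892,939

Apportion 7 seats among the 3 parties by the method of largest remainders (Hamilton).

Zeta: 2; Gamma: 3; Epsilon: 2

The standard divisor is 3489698/7 ≈ 498528.286.
Standard quotas: Zeta 2.2133, Gamma 2.9956, Epsilon 1.7912.
Lower quotas: Zeta 2, Gamma 2, Epsilon 1 (sum 5, leaving 2 seats).
Remainders in descending order: Gamma 0.9956, Epsilon 0.7912, Zeta 0.2133.
The surplus seats go to Gamma, Epsilon.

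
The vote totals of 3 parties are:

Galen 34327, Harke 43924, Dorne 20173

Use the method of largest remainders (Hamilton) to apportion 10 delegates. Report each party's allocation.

Galen 4; Harke 4; Dorne 2

Standard divisor: 98424 ÷ 10 ≈ 9842.4.
Standard quotas: Galen 3.4877, Harke 4.4627, Dorne 2.0496.
Lower quotas: Galen 3, Harke 4, Dorne 2 (sum 9, leaving 1 seat).
Remainders in descending order: Galen 0.4877, Harke 0.4627, Dorne 0.0496.
The surplus seat goes to Galen.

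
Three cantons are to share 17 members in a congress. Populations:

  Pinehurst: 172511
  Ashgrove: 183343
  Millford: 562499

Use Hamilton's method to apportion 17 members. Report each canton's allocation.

Total 918353; standard divisor 918353/17 ≈ 54020.765.
Standard quotas: Pinehurst 3.1934, Ashgrove 3.3939, Millford 10.4126.
Lower quotas: Pinehurst 3, Ashgrove 3, Millford 10 (sum 16, leaving 1 seat).
Remainders in descending order: Millford 0.4126, Ashgrove 0.3939, Pinehurst 0.1934.
Largest remainder: Millford receives the extra seat.

Pinehurst=3, Ashgrove=3, Millford=11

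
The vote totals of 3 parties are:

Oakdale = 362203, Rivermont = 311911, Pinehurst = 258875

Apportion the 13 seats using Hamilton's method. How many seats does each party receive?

Oakdale 5, Rivermont 4, Pinehurst 4

Total 932989; standard divisor 932989/13 ≈ 71768.385.
Standard quotas: Oakdale 5.0468, Rivermont 4.3461, Pinehurst 3.6071.
Lower quotas: Oakdale 5, Rivermont 4, Pinehurst 3 (sum 12, leaving 1 seat).
Remainders in descending order: Pinehurst 0.6071, Rivermont 0.3461, Oakdale 0.0468.
Largest remainder: Pinehurst receives the extra seat.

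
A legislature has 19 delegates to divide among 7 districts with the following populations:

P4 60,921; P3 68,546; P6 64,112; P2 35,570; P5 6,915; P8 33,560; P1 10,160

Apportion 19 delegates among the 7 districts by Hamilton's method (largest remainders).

P4 4, P3 5, P6 4, P2 2, P5 1, P8 2, P1 1

The standard divisor is 279784/19 ≈ 14725.474.
Standard quotas: P4 4.1371, P3 4.6549, P6 4.3538, P2 2.4155, P5 0.4696, P8 2.2790, P1 0.6900.
Lower quotas: P4 4, P3 4, P6 4, P2 2, P5 0, P8 2, P1 0 (sum 16, leaving 3 seats).
Remainders in descending order: P1 0.6900, P3 0.6549, P5 0.4696, P2 0.4155, P6 0.3538, P8 0.2790, P4 0.1371.
Largest remainders: P1, P3, P5 receive the extra seats.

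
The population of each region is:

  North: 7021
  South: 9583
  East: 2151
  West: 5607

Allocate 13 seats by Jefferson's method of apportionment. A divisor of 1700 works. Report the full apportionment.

With modified divisor 1700: modified quotas North 4.130, South 5.637, East 1.265, West 3.298.
Rounding down: North 4, South 5, East 1, West 3 (total 13).

North=4; South=5; East=1; West=3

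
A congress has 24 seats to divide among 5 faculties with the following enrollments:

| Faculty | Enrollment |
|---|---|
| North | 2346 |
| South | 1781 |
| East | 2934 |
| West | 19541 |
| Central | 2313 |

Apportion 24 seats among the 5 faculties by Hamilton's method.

North 2, South 2, East 2, West 16, Central 2

Total 28915; standard divisor 28915/24 ≈ 1204.792.
Standard quotas: North 1.9472, South 1.4783, East 2.4353, West 16.2194, Central 1.9198.
Lower quotas: North 1, South 1, East 2, West 16, Central 1 (sum 21, leaving 3 seats).
Remainders in descending order: North 0.9472, Central 0.9198, South 0.4783, East 0.4353, West 0.2194.
The surplus seats go to North, Central, South.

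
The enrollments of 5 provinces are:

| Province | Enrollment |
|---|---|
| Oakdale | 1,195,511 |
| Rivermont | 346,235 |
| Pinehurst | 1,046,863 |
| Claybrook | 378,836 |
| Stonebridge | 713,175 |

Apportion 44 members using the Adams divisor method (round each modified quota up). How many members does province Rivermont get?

Standard divisor 3680620/44 ≈ 83650.455; standard quotas: Oakdale 14.292, Rivermont 4.139, Pinehurst 12.515, Claybrook 4.529, Stonebridge 8.526.
Rounding up gives 15, 5, 13, 5, 9 = 47 seats, so the divisor must be adjusted.
With modified divisor 88200: modified quotas Oakdale 13.555, Rivermont 3.926, Pinehurst 11.869, Claybrook 4.295, Stonebridge 8.086.
Rounding up: Oakdale 14, Rivermont 4, Pinehurst 12, Claybrook 5, Stonebridge 9 (total 44).
Rivermont receives 4.

4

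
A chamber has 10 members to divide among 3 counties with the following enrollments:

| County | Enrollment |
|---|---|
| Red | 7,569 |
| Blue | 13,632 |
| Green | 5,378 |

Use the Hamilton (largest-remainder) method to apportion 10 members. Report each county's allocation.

Red=3, Blue=5, Green=2

Standard divisor: 26579 ÷ 10 ≈ 2657.9.
Standard quotas: Red 2.8477, Blue 5.1289, Green 2.0234.
Lower quotas: Red 2, Blue 5, Green 2 (sum 9, leaving 1 seat).
Remainders in descending order: Red 0.8477, Blue 0.1289, Green 0.0234.
Largest remainder: Red receives the extra seat.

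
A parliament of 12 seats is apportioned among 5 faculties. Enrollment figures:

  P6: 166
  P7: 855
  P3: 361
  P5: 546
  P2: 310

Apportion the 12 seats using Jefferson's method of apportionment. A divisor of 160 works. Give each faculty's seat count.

P6 1, P7 5, P3 2, P5 3, P2 1

With modified divisor 160: modified quotas P6 1.038, P7 5.344, P3 2.256, P5 3.413, P2 1.938.
Rounding down: P6 1, P7 5, P3 2, P5 3, P2 1 (total 12).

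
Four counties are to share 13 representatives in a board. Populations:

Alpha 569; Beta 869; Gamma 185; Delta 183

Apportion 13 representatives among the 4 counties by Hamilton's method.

Alpha=4, Beta=6, Gamma=2, Delta=1

Total 1806; standard divisor 1806/13 ≈ 138.923.
Standard quotas: Alpha 4.096, Beta 6.255, Gamma 1.332, Delta 1.317.
Lower quotas: Alpha 4, Beta 6, Gamma 1, Delta 1 (sum 12, leaving 1 seat).
Remainders in descending order: Gamma 0.332, Delta 0.317, Beta 0.255, Alpha 0.096.
Largest remainder: Gamma receives the extra seat.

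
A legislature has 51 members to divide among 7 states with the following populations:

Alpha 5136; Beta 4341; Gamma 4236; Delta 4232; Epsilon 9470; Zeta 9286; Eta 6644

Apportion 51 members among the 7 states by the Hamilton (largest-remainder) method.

Alpha=6, Beta=5, Gamma=5, Delta=5, Epsilon=11, Zeta=11, Eta=8

Standard divisor: 43345 ÷ 51 ≈ 849.902.
Standard quotas: Alpha 6.0430, Beta 5.1076, Gamma 4.9841, Delta 4.9794, Epsilon 11.1425, Zeta 10.9260, Eta 7.8174.
Lower quotas: Alpha 6, Beta 5, Gamma 4, Delta 4, Epsilon 11, Zeta 10, Eta 7 (sum 47, leaving 4 seats).
Remainders in descending order: Gamma 0.9841, Delta 0.9794, Zeta 0.9260, Eta 0.8174, Epsilon 0.1425, Beta 0.1076, Alpha 0.0430.
Largest remainders: Gamma, Delta, Zeta, Eta receive the extra seats.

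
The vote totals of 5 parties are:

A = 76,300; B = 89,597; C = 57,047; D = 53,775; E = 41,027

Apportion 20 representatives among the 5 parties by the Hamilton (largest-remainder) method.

A 5; B 6; C 4; D 3; E 2

Standard divisor: 317746 ÷ 20 ≈ 15887.3.
Standard quotas: A 4.8026, B 5.6395, C 3.5907, D 3.3848, E 2.5824.
Lower quotas: A 4, B 5, C 3, D 3, E 2 (sum 17, leaving 3 seats).
Remainders in descending order: A 0.8026, B 0.6395, C 0.5907, E 0.5824, D 0.3848.
The surplus seats go to A, B, C.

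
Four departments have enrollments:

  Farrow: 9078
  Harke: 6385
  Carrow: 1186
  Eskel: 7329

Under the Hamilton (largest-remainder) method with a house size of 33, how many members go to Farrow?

Total 23978; standard divisor 23978/33 ≈ 726.606.
Standard quotas: Farrow 12.4937, Harke 8.7874, Carrow 1.6322, Eskel 10.0866.
Lower quotas: Farrow 12, Harke 8, Carrow 1, Eskel 10 (sum 31, leaving 2 seats).
Remainders in descending order: Harke 0.7874, Carrow 0.6322, Farrow 0.4937, Eskel 0.0866.
The surplus seats go to Harke, Carrow.
Farrow receives 12.

12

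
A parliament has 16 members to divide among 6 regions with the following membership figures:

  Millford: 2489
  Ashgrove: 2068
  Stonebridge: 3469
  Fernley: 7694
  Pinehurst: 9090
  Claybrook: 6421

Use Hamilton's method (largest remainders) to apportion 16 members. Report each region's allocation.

The standard divisor is 31231/16 ≈ 1951.938.
Standard quotas: Millford 1.2751, Ashgrove 1.0595, Stonebridge 1.7772, Fernley 3.9417, Pinehurst 4.6569, Claybrook 3.2896.
Lower quotas: Millford 1, Ashgrove 1, Stonebridge 1, Fernley 3, Pinehurst 4, Claybrook 3 (sum 13, leaving 3 seats).
Remainders in descending order: Fernley 0.9417, Stonebridge 0.7772, Pinehurst 0.6569, Claybrook 0.2896, Millford 0.2751, Ashgrove 0.0595.
Largest remainders: Fernley, Stonebridge, Pinehurst receive the extra seats.

Millford 1, Ashgrove 1, Stonebridge 2, Fernley 4, Pinehurst 5, Claybrook 3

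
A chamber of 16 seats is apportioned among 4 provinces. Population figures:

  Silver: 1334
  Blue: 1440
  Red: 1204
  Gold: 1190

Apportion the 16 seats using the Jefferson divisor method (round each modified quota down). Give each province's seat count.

Silver=4, Blue=4, Red=4, Gold=4

Standard divisor 5168/16 ≈ 323; standard quotas: Silver 4.130, Blue 4.458, Red 3.728, Gold 3.684.
Rounding down gives 4, 4, 3, 3 = 14 seats, so the divisor must be adjusted.
With modified divisor 290: modified quotas Silver 4.600, Blue 4.966, Red 4.152, Gold 4.103.
Rounding down: Silver 4, Blue 4, Red 4, Gold 4 (total 16).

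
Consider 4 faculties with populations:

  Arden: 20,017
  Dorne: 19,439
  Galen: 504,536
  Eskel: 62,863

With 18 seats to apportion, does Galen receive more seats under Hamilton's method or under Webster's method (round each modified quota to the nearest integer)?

Hamilton: Arden 1, Dorne 0, Galen 15, Eskel 2.
Webster: Arden 1, Dorne 1, Galen 14, Eskel 2.
Galen gets 15 under Hamilton and 14 under Webster.

Hamilton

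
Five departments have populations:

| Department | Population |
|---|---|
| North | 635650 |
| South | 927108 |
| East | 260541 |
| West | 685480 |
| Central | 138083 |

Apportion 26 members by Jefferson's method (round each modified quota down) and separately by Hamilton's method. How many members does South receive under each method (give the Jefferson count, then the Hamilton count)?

Jefferson: North 6, South 10, East 2, West 7, Central 1.
Hamilton: North 6, South 9, East 3, West 7, Central 1.
South gets 10 under Jefferson and 9 under Hamilton.

10 and 9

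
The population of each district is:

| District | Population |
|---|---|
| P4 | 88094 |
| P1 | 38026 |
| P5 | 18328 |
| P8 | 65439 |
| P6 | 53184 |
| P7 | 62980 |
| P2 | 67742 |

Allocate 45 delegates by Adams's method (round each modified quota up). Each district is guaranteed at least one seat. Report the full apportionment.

P4=10, P1=5, P5=2, P8=7, P6=6, P7=7, P2=8

Standard divisor 393793/45 ≈ 8750.956; standard quotas: P4 10.067, P1 4.345, P5 2.094, P8 7.478, P6 6.078, P7 7.197, P2 7.741.
Rounding up gives 11, 5, 3, 8, 7, 8, 8 = 50 seats, so the divisor must be adjusted.
With modified divisor 9400: modified quotas P4 9.372, P1 4.045, P5 1.950, P8 6.962, P6 5.658, P7 6.700, P2 7.207.
Rounding up: P4 10, P1 5, P5 2, P8 7, P6 6, P7 7, P2 8 (total 45).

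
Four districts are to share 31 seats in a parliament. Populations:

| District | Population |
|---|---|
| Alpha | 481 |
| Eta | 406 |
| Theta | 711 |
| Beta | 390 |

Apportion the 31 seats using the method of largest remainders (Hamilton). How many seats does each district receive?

Alpha=8, Eta=6, Theta=11, Beta=6

Total 1988; standard divisor 1988/31 ≈ 64.129.
Standard quotas: Alpha 7.501, Eta 6.331, Theta 11.087, Beta 6.081.
Lower quotas: Alpha 7, Eta 6, Theta 11, Beta 6 (sum 30, leaving 1 seat).
Remainders in descending order: Alpha 0.501, Eta 0.331, Theta 0.087, Beta 0.081.
The surplus seat goes to Alpha.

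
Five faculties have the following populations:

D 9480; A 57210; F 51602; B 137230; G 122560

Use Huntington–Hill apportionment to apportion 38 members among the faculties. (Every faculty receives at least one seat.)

With divisor 9992: modified quotas D 0.949, A 5.726, F 5.164, B 13.734, G 12.266.
Geometric-mean thresholds: D (min 1), A √(5·6)=5.477, F √(5·6)=5.477, B √(13·14)=13.491, G √(12·13)=12.490.
Each quota rounded against its threshold gives D 1, A 6, F 5, B 14, G 12 (total 38).

D 1, A 6, F 5, B 14, G 12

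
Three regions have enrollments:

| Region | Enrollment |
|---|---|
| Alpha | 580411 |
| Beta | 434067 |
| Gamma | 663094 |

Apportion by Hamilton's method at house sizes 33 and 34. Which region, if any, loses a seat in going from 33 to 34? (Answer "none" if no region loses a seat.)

none

At 33 seats: Alpha 11, Beta 9, Gamma 13.
At 34 seats: Alpha 12, Beta 9, Gamma 13.
No region's allocation decreased.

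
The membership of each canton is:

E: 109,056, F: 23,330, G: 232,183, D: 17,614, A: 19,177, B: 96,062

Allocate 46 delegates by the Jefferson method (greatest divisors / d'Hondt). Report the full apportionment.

Standard divisor 497422/46 ≈ 10813.522; standard quotas: E 10.085, F 2.157, G 21.472, D 1.629, A 1.773, B 8.884.
Rounding down gives 10, 2, 21, 1, 1, 8 = 43 seats, so the divisor must be adjusted.
With modified divisor 10000: modified quotas E 10.906, F 2.333, G 23.218, D 1.761, A 1.918, B 9.606.
Rounding down: E 10, F 2, G 23, D 1, A 1, B 9 (total 46).

E=10; F=2; G=23; D=1; A=1; B=9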